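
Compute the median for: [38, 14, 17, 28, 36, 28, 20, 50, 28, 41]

28

Step 1: Sort the data in ascending order: [14, 17, 20, 28, 28, 28, 36, 38, 41, 50]
Step 2: The number of values is n = 10.
Step 3: Since n is even, the median is the average of positions 5 and 6:
  Median = (28 + 28) / 2 = 28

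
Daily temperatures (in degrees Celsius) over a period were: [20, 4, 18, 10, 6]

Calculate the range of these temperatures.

16

Step 1: Identify the maximum value: max = 20
Step 2: Identify the minimum value: min = 4
Step 3: Range = max - min = 20 - 4 = 16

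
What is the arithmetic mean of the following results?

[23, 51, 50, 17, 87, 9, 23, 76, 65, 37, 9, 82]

44.0833

Step 1: Sum all values: 23 + 51 + 50 + 17 + 87 + 9 + 23 + 76 + 65 + 37 + 9 + 82 = 529
Step 2: Count the number of values: n = 12
Step 3: Mean = sum / n = 529 / 12 = 44.0833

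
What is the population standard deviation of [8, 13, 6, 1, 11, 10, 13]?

3.9795

Step 1: Compute the mean: 8.8571
Step 2: Sum of squared deviations from the mean: 110.8571
Step 3: Population variance = 110.8571 / 7 = 15.8367
Step 4: Standard deviation = sqrt(15.8367) = 3.9795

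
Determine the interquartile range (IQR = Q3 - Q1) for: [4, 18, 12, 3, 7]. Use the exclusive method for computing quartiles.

11.5

Step 1: Sort the data: [3, 4, 7, 12, 18]
Step 2: n = 5
Step 3: Using the exclusive quartile method:
  Q1 = 3.5
  Q2 (median) = 7
  Q3 = 15
  IQR = Q3 - Q1 = 15 - 3.5 = 11.5
Step 4: IQR = 11.5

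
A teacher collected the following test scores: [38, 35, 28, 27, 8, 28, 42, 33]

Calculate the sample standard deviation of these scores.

10.3017

Step 1: Compute the mean: 29.875
Step 2: Sum of squared deviations from the mean: 742.875
Step 3: Sample variance = 742.875 / 7 = 106.125
Step 4: Standard deviation = sqrt(106.125) = 10.3017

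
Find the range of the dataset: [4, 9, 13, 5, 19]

15

Step 1: Identify the maximum value: max = 19
Step 2: Identify the minimum value: min = 4
Step 3: Range = max - min = 19 - 4 = 15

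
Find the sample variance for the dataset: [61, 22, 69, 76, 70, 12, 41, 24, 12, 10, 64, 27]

660.6061

Step 1: Compute the mean: (61 + 22 + 69 + 76 + 70 + 12 + 41 + 24 + 12 + 10 + 64 + 27) / 12 = 40.6667
Step 2: Compute squared deviations from the mean:
  (61 - 40.6667)^2 = 413.4444
  (22 - 40.6667)^2 = 348.4444
  (69 - 40.6667)^2 = 802.7778
  (76 - 40.6667)^2 = 1248.4444
  (70 - 40.6667)^2 = 860.4444
  (12 - 40.6667)^2 = 821.7778
  (41 - 40.6667)^2 = 0.1111
  (24 - 40.6667)^2 = 277.7778
  (12 - 40.6667)^2 = 821.7778
  (10 - 40.6667)^2 = 940.4444
  (64 - 40.6667)^2 = 544.4444
  (27 - 40.6667)^2 = 186.7778
Step 3: Sum of squared deviations = 7266.6667
Step 4: Sample variance = 7266.6667 / 11 = 660.6061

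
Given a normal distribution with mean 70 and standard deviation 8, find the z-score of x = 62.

-1

Step 1: Recall the z-score formula: z = (x - mu) / sigma
Step 2: Substitute values: z = (62 - 70) / 8
Step 3: z = -8 / 8 = -1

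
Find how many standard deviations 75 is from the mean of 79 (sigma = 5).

-0.8

Step 1: Recall the z-score formula: z = (x - mu) / sigma
Step 2: Substitute values: z = (75 - 79) / 5
Step 3: z = -4 / 5 = -0.8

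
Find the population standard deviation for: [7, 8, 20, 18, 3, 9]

6.0942

Step 1: Compute the mean: 10.8333
Step 2: Sum of squared deviations from the mean: 222.8333
Step 3: Population variance = 222.8333 / 6 = 37.1389
Step 4: Standard deviation = sqrt(37.1389) = 6.0942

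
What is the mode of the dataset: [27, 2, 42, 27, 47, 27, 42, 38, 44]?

27

Step 1: Count the frequency of each value:
  2: appears 1 time(s)
  27: appears 3 time(s)
  38: appears 1 time(s)
  42: appears 2 time(s)
  44: appears 1 time(s)
  47: appears 1 time(s)
Step 2: The value 27 appears most frequently (3 times).
Step 3: Mode = 27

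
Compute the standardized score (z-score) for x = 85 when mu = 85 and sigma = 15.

0

Step 1: Recall the z-score formula: z = (x - mu) / sigma
Step 2: Substitute values: z = (85 - 85) / 15
Step 3: z = 0 / 15 = 0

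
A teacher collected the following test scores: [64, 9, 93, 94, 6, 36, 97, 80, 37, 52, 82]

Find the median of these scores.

64

Step 1: Sort the data in ascending order: [6, 9, 36, 37, 52, 64, 80, 82, 93, 94, 97]
Step 2: The number of values is n = 11.
Step 3: Since n is odd, the median is the middle value at position 6: 64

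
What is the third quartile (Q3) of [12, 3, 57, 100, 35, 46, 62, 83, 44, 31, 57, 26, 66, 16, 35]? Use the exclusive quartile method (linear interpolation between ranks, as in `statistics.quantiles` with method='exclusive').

62

Step 1: Sort the data: [3, 12, 16, 26, 31, 35, 35, 44, 46, 57, 57, 62, 66, 83, 100]
Step 2: n = 15
Step 3: Using the exclusive quartile method:
  Q1 = 26
  Q2 (median) = 44
  Q3 = 62
  IQR = Q3 - Q1 = 62 - 26 = 36
Step 4: Q3 = 62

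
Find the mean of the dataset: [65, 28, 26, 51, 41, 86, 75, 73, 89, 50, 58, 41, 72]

58.0769

Step 1: Sum all values: 65 + 28 + 26 + 51 + 41 + 86 + 75 + 73 + 89 + 50 + 58 + 41 + 72 = 755
Step 2: Count the number of values: n = 13
Step 3: Mean = sum / n = 755 / 13 = 58.0769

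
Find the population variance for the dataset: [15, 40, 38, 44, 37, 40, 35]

77.3878

Step 1: Compute the mean: (15 + 40 + 38 + 44 + 37 + 40 + 35) / 7 = 35.5714
Step 2: Compute squared deviations from the mean:
  (15 - 35.5714)^2 = 423.1837
  (40 - 35.5714)^2 = 19.6122
  (38 - 35.5714)^2 = 5.898
  (44 - 35.5714)^2 = 71.0408
  (37 - 35.5714)^2 = 2.0408
  (40 - 35.5714)^2 = 19.6122
  (35 - 35.5714)^2 = 0.3265
Step 3: Sum of squared deviations = 541.7143
Step 4: Population variance = 541.7143 / 7 = 77.3878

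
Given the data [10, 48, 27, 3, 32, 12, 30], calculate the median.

27

Step 1: Sort the data in ascending order: [3, 10, 12, 27, 30, 32, 48]
Step 2: The number of values is n = 7.
Step 3: Since n is odd, the median is the middle value at position 4: 27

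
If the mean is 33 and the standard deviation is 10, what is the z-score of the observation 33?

0

Step 1: Recall the z-score formula: z = (x - mu) / sigma
Step 2: Substitute values: z = (33 - 33) / 10
Step 3: z = 0 / 10 = 0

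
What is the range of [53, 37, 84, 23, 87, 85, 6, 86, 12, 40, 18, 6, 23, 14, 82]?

81

Step 1: Identify the maximum value: max = 87
Step 2: Identify the minimum value: min = 6
Step 3: Range = max - min = 87 - 6 = 81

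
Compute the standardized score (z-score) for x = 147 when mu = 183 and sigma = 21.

-1.7143

Step 1: Recall the z-score formula: z = (x - mu) / sigma
Step 2: Substitute values: z = (147 - 183) / 21
Step 3: z = -36 / 21 = -1.7143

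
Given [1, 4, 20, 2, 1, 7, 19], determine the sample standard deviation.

8.3209

Step 1: Compute the mean: 7.7143
Step 2: Sum of squared deviations from the mean: 415.4286
Step 3: Sample variance = 415.4286 / 6 = 69.2381
Step 4: Standard deviation = sqrt(69.2381) = 8.3209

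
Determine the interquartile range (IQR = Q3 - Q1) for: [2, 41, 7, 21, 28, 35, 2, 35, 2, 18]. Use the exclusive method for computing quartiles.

33

Step 1: Sort the data: [2, 2, 2, 7, 18, 21, 28, 35, 35, 41]
Step 2: n = 10
Step 3: Using the exclusive quartile method:
  Q1 = 2
  Q2 (median) = 19.5
  Q3 = 35
  IQR = Q3 - Q1 = 35 - 2 = 33
Step 4: IQR = 33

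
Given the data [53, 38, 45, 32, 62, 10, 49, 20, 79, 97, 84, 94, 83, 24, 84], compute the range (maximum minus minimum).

87

Step 1: Identify the maximum value: max = 97
Step 2: Identify the minimum value: min = 10
Step 3: Range = max - min = 97 - 10 = 87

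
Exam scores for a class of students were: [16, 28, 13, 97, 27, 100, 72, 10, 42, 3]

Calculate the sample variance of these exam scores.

1306.4

Step 1: Compute the mean: (16 + 28 + 13 + 97 + 27 + 100 + 72 + 10 + 42 + 3) / 10 = 40.8
Step 2: Compute squared deviations from the mean:
  (16 - 40.8)^2 = 615.04
  (28 - 40.8)^2 = 163.84
  (13 - 40.8)^2 = 772.84
  (97 - 40.8)^2 = 3158.44
  (27 - 40.8)^2 = 190.44
  (100 - 40.8)^2 = 3504.64
  (72 - 40.8)^2 = 973.44
  (10 - 40.8)^2 = 948.64
  (42 - 40.8)^2 = 1.44
  (3 - 40.8)^2 = 1428.84
Step 3: Sum of squared deviations = 11757.6
Step 4: Sample variance = 11757.6 / 9 = 1306.4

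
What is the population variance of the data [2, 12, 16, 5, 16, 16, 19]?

35.0612

Step 1: Compute the mean: (2 + 12 + 16 + 5 + 16 + 16 + 19) / 7 = 12.2857
Step 2: Compute squared deviations from the mean:
  (2 - 12.2857)^2 = 105.7959
  (12 - 12.2857)^2 = 0.0816
  (16 - 12.2857)^2 = 13.7959
  (5 - 12.2857)^2 = 53.0816
  (16 - 12.2857)^2 = 13.7959
  (16 - 12.2857)^2 = 13.7959
  (19 - 12.2857)^2 = 45.0816
Step 3: Sum of squared deviations = 245.4286
Step 4: Population variance = 245.4286 / 7 = 35.0612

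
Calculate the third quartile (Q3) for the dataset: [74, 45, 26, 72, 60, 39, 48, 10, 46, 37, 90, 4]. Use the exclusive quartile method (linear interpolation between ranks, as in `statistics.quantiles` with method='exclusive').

69

Step 1: Sort the data: [4, 10, 26, 37, 39, 45, 46, 48, 60, 72, 74, 90]
Step 2: n = 12
Step 3: Using the exclusive quartile method:
  Q1 = 28.75
  Q2 (median) = 45.5
  Q3 = 69
  IQR = Q3 - Q1 = 69 - 28.75 = 40.25
Step 4: Q3 = 69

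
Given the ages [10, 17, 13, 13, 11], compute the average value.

12.8

Step 1: Sum all values: 10 + 17 + 13 + 13 + 11 = 64
Step 2: Count the number of values: n = 5
Step 3: Mean = sum / n = 64 / 5 = 12.8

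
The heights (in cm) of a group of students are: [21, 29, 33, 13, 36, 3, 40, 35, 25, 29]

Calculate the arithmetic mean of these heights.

26.4

Step 1: Sum all values: 21 + 29 + 33 + 13 + 36 + 3 + 40 + 35 + 25 + 29 = 264
Step 2: Count the number of values: n = 10
Step 3: Mean = sum / n = 264 / 10 = 26.4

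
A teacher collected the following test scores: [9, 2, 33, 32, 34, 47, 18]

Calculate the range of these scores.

45

Step 1: Identify the maximum value: max = 47
Step 2: Identify the minimum value: min = 2
Step 3: Range = max - min = 47 - 2 = 45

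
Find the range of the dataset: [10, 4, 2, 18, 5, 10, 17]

16

Step 1: Identify the maximum value: max = 18
Step 2: Identify the minimum value: min = 2
Step 3: Range = max - min = 18 - 2 = 16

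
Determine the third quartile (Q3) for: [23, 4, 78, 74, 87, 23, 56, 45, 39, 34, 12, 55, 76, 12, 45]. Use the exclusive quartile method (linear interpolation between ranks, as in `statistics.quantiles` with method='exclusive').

74

Step 1: Sort the data: [4, 12, 12, 23, 23, 34, 39, 45, 45, 55, 56, 74, 76, 78, 87]
Step 2: n = 15
Step 3: Using the exclusive quartile method:
  Q1 = 23
  Q2 (median) = 45
  Q3 = 74
  IQR = Q3 - Q1 = 74 - 23 = 51
Step 4: Q3 = 74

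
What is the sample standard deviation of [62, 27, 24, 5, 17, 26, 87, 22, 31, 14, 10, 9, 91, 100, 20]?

32.0817

Step 1: Compute the mean: 36.3333
Step 2: Sum of squared deviations from the mean: 14409.3333
Step 3: Sample variance = 14409.3333 / 14 = 1029.2381
Step 4: Standard deviation = sqrt(1029.2381) = 32.0817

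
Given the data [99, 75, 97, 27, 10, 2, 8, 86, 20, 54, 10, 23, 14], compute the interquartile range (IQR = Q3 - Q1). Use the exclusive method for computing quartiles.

70.5

Step 1: Sort the data: [2, 8, 10, 10, 14, 20, 23, 27, 54, 75, 86, 97, 99]
Step 2: n = 13
Step 3: Using the exclusive quartile method:
  Q1 = 10
  Q2 (median) = 23
  Q3 = 80.5
  IQR = Q3 - Q1 = 80.5 - 10 = 70.5
Step 4: IQR = 70.5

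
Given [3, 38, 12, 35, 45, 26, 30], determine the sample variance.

220

Step 1: Compute the mean: (3 + 38 + 12 + 35 + 45 + 26 + 30) / 7 = 27
Step 2: Compute squared deviations from the mean:
  (3 - 27)^2 = 576
  (38 - 27)^2 = 121
  (12 - 27)^2 = 225
  (35 - 27)^2 = 64
  (45 - 27)^2 = 324
  (26 - 27)^2 = 1
  (30 - 27)^2 = 9
Step 3: Sum of squared deviations = 1320
Step 4: Sample variance = 1320 / 6 = 220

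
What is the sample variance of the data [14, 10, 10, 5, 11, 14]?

11.0667

Step 1: Compute the mean: (14 + 10 + 10 + 5 + 11 + 14) / 6 = 10.6667
Step 2: Compute squared deviations from the mean:
  (14 - 10.6667)^2 = 11.1111
  (10 - 10.6667)^2 = 0.4444
  (10 - 10.6667)^2 = 0.4444
  (5 - 10.6667)^2 = 32.1111
  (11 - 10.6667)^2 = 0.1111
  (14 - 10.6667)^2 = 11.1111
Step 3: Sum of squared deviations = 55.3333
Step 4: Sample variance = 55.3333 / 5 = 11.0667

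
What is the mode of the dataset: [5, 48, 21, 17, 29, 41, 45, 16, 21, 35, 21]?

21

Step 1: Count the frequency of each value:
  5: appears 1 time(s)
  16: appears 1 time(s)
  17: appears 1 time(s)
  21: appears 3 time(s)
  29: appears 1 time(s)
  35: appears 1 time(s)
  41: appears 1 time(s)
  45: appears 1 time(s)
  48: appears 1 time(s)
Step 2: The value 21 appears most frequently (3 times).
Step 3: Mode = 21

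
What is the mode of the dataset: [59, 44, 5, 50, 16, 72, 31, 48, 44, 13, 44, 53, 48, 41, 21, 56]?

44

Step 1: Count the frequency of each value:
  5: appears 1 time(s)
  13: appears 1 time(s)
  16: appears 1 time(s)
  21: appears 1 time(s)
  31: appears 1 time(s)
  41: appears 1 time(s)
  44: appears 3 time(s)
  48: appears 2 time(s)
  50: appears 1 time(s)
  53: appears 1 time(s)
  56: appears 1 time(s)
  59: appears 1 time(s)
  72: appears 1 time(s)
Step 2: The value 44 appears most frequently (3 times).
Step 3: Mode = 44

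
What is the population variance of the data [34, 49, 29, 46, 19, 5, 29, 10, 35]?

198.2469

Step 1: Compute the mean: (34 + 49 + 29 + 46 + 19 + 5 + 29 + 10 + 35) / 9 = 28.4444
Step 2: Compute squared deviations from the mean:
  (34 - 28.4444)^2 = 30.8642
  (49 - 28.4444)^2 = 422.5309
  (29 - 28.4444)^2 = 0.3086
  (46 - 28.4444)^2 = 308.1975
  (19 - 28.4444)^2 = 89.1975
  (5 - 28.4444)^2 = 549.642
  (29 - 28.4444)^2 = 0.3086
  (10 - 28.4444)^2 = 340.1975
  (35 - 28.4444)^2 = 42.9753
Step 3: Sum of squared deviations = 1784.2222
Step 4: Population variance = 1784.2222 / 9 = 198.2469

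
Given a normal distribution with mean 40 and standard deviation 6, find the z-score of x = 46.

1

Step 1: Recall the z-score formula: z = (x - mu) / sigma
Step 2: Substitute values: z = (46 - 40) / 6
Step 3: z = 6 / 6 = 1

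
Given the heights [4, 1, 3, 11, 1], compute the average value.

4

Step 1: Sum all values: 4 + 1 + 3 + 11 + 1 = 20
Step 2: Count the number of values: n = 5
Step 3: Mean = sum / n = 20 / 5 = 4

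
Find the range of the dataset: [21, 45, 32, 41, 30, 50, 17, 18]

33

Step 1: Identify the maximum value: max = 50
Step 2: Identify the minimum value: min = 17
Step 3: Range = max - min = 50 - 17 = 33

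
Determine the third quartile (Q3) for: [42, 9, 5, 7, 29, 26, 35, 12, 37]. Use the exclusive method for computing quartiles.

36

Step 1: Sort the data: [5, 7, 9, 12, 26, 29, 35, 37, 42]
Step 2: n = 9
Step 3: Using the exclusive quartile method:
  Q1 = 8
  Q2 (median) = 26
  Q3 = 36
  IQR = Q3 - Q1 = 36 - 8 = 28
Step 4: Q3 = 36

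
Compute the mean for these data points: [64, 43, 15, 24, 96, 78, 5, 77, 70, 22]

49.4

Step 1: Sum all values: 64 + 43 + 15 + 24 + 96 + 78 + 5 + 77 + 70 + 22 = 494
Step 2: Count the number of values: n = 10
Step 3: Mean = sum / n = 494 / 10 = 49.4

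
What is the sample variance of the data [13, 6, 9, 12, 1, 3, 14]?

25.9048

Step 1: Compute the mean: (13 + 6 + 9 + 12 + 1 + 3 + 14) / 7 = 8.2857
Step 2: Compute squared deviations from the mean:
  (13 - 8.2857)^2 = 22.2245
  (6 - 8.2857)^2 = 5.2245
  (9 - 8.2857)^2 = 0.5102
  (12 - 8.2857)^2 = 13.7959
  (1 - 8.2857)^2 = 53.0816
  (3 - 8.2857)^2 = 27.9388
  (14 - 8.2857)^2 = 32.6531
Step 3: Sum of squared deviations = 155.4286
Step 4: Sample variance = 155.4286 / 6 = 25.9048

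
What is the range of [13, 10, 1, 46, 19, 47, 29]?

46

Step 1: Identify the maximum value: max = 47
Step 2: Identify the minimum value: min = 1
Step 3: Range = max - min = 47 - 1 = 46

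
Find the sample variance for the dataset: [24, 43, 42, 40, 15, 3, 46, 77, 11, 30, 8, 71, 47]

528.141

Step 1: Compute the mean: (24 + 43 + 42 + 40 + 15 + 3 + 46 + 77 + 11 + 30 + 8 + 71 + 47) / 13 = 35.1538
Step 2: Compute squared deviations from the mean:
  (24 - 35.1538)^2 = 124.4083
  (43 - 35.1538)^2 = 61.5621
  (42 - 35.1538)^2 = 46.8698
  (40 - 35.1538)^2 = 23.4852
  (15 - 35.1538)^2 = 406.1775
  (3 - 35.1538)^2 = 1033.8698
  (46 - 35.1538)^2 = 117.6391
  (77 - 35.1538)^2 = 1751.1006
  (11 - 35.1538)^2 = 583.4083
  (30 - 35.1538)^2 = 26.5621
  (8 - 35.1538)^2 = 737.3314
  (71 - 35.1538)^2 = 1284.9467
  (47 - 35.1538)^2 = 140.3314
Step 3: Sum of squared deviations = 6337.6923
Step 4: Sample variance = 6337.6923 / 12 = 528.141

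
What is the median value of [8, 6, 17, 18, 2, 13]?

10.5

Step 1: Sort the data in ascending order: [2, 6, 8, 13, 17, 18]
Step 2: The number of values is n = 6.
Step 3: Since n is even, the median is the average of positions 3 and 4:
  Median = (8 + 13) / 2 = 10.5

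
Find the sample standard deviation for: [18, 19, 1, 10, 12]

7.2457

Step 1: Compute the mean: 12
Step 2: Sum of squared deviations from the mean: 210
Step 3: Sample variance = 210 / 4 = 52.5
Step 4: Standard deviation = sqrt(52.5) = 7.2457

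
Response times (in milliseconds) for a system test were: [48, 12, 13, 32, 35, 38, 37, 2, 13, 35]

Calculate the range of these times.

46

Step 1: Identify the maximum value: max = 48
Step 2: Identify the minimum value: min = 2
Step 3: Range = max - min = 48 - 2 = 46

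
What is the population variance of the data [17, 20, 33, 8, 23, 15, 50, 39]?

170.4844

Step 1: Compute the mean: (17 + 20 + 33 + 8 + 23 + 15 + 50 + 39) / 8 = 25.625
Step 2: Compute squared deviations from the mean:
  (17 - 25.625)^2 = 74.3906
  (20 - 25.625)^2 = 31.6406
  (33 - 25.625)^2 = 54.3906
  (8 - 25.625)^2 = 310.6406
  (23 - 25.625)^2 = 6.8906
  (15 - 25.625)^2 = 112.8906
  (50 - 25.625)^2 = 594.1406
  (39 - 25.625)^2 = 178.8906
Step 3: Sum of squared deviations = 1363.875
Step 4: Population variance = 1363.875 / 8 = 170.4844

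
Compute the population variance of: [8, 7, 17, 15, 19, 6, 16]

24.8163

Step 1: Compute the mean: (8 + 7 + 17 + 15 + 19 + 6 + 16) / 7 = 12.5714
Step 2: Compute squared deviations from the mean:
  (8 - 12.5714)^2 = 20.898
  (7 - 12.5714)^2 = 31.0408
  (17 - 12.5714)^2 = 19.6122
  (15 - 12.5714)^2 = 5.898
  (19 - 12.5714)^2 = 41.3265
  (6 - 12.5714)^2 = 43.1837
  (16 - 12.5714)^2 = 11.7551
Step 3: Sum of squared deviations = 173.7143
Step 4: Population variance = 173.7143 / 7 = 24.8163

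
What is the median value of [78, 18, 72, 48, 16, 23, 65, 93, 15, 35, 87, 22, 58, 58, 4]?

48

Step 1: Sort the data in ascending order: [4, 15, 16, 18, 22, 23, 35, 48, 58, 58, 65, 72, 78, 87, 93]
Step 2: The number of values is n = 15.
Step 3: Since n is odd, the median is the middle value at position 8: 48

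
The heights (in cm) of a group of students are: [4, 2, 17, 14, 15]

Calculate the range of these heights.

15

Step 1: Identify the maximum value: max = 17
Step 2: Identify the minimum value: min = 2
Step 3: Range = max - min = 17 - 2 = 15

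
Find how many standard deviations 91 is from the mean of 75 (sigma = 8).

2

Step 1: Recall the z-score formula: z = (x - mu) / sigma
Step 2: Substitute values: z = (91 - 75) / 8
Step 3: z = 16 / 8 = 2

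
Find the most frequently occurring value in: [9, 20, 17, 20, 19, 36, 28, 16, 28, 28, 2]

28

Step 1: Count the frequency of each value:
  2: appears 1 time(s)
  9: appears 1 time(s)
  16: appears 1 time(s)
  17: appears 1 time(s)
  19: appears 1 time(s)
  20: appears 2 time(s)
  28: appears 3 time(s)
  36: appears 1 time(s)
Step 2: The value 28 appears most frequently (3 times).
Step 3: Mode = 28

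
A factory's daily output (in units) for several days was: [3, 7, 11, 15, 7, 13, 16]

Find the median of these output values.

11

Step 1: Sort the data in ascending order: [3, 7, 7, 11, 13, 15, 16]
Step 2: The number of values is n = 7.
Step 3: Since n is odd, the median is the middle value at position 4: 11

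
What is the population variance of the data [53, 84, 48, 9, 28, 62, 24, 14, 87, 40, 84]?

731.7025

Step 1: Compute the mean: (53 + 84 + 48 + 9 + 28 + 62 + 24 + 14 + 87 + 40 + 84) / 11 = 48.4545
Step 2: Compute squared deviations from the mean:
  (53 - 48.4545)^2 = 20.6612
  (84 - 48.4545)^2 = 1263.4793
  (48 - 48.4545)^2 = 0.2066
  (9 - 48.4545)^2 = 1556.6612
  (28 - 48.4545)^2 = 418.3884
  (62 - 48.4545)^2 = 183.4793
  (24 - 48.4545)^2 = 598.0248
  (14 - 48.4545)^2 = 1187.1157
  (87 - 48.4545)^2 = 1485.7521
  (40 - 48.4545)^2 = 71.4793
  (84 - 48.4545)^2 = 1263.4793
Step 3: Sum of squared deviations = 8048.7273
Step 4: Population variance = 8048.7273 / 11 = 731.7025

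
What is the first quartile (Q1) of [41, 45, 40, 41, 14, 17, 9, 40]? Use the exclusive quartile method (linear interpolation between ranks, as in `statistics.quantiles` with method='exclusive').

14.75

Step 1: Sort the data: [9, 14, 17, 40, 40, 41, 41, 45]
Step 2: n = 8
Step 3: Using the exclusive quartile method:
  Q1 = 14.75
  Q2 (median) = 40
  Q3 = 41
  IQR = Q3 - Q1 = 41 - 14.75 = 26.25
Step 4: Q1 = 14.75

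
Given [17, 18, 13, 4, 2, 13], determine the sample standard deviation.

6.6758

Step 1: Compute the mean: 11.1667
Step 2: Sum of squared deviations from the mean: 222.8333
Step 3: Sample variance = 222.8333 / 5 = 44.5667
Step 4: Standard deviation = sqrt(44.5667) = 6.6758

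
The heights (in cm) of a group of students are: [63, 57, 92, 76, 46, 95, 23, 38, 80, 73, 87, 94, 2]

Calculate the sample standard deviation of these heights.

29.1937

Step 1: Compute the mean: 63.5385
Step 2: Sum of squared deviations from the mean: 10227.2308
Step 3: Sample variance = 10227.2308 / 12 = 852.2692
Step 4: Standard deviation = sqrt(852.2692) = 29.1937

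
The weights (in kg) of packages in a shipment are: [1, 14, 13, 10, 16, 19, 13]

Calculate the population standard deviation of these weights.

5.2838

Step 1: Compute the mean: 12.2857
Step 2: Sum of squared deviations from the mean: 195.4286
Step 3: Population variance = 195.4286 / 7 = 27.9184
Step 4: Standard deviation = sqrt(27.9184) = 5.2838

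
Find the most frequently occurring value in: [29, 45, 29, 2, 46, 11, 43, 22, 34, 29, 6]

29

Step 1: Count the frequency of each value:
  2: appears 1 time(s)
  6: appears 1 time(s)
  11: appears 1 time(s)
  22: appears 1 time(s)
  29: appears 3 time(s)
  34: appears 1 time(s)
  43: appears 1 time(s)
  45: appears 1 time(s)
  46: appears 1 time(s)
Step 2: The value 29 appears most frequently (3 times).
Step 3: Mode = 29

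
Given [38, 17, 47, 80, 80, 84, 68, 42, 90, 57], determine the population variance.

517.41

Step 1: Compute the mean: (38 + 17 + 47 + 80 + 80 + 84 + 68 + 42 + 90 + 57) / 10 = 60.3
Step 2: Compute squared deviations from the mean:
  (38 - 60.3)^2 = 497.29
  (17 - 60.3)^2 = 1874.89
  (47 - 60.3)^2 = 176.89
  (80 - 60.3)^2 = 388.09
  (80 - 60.3)^2 = 388.09
  (84 - 60.3)^2 = 561.69
  (68 - 60.3)^2 = 59.29
  (42 - 60.3)^2 = 334.89
  (90 - 60.3)^2 = 882.09
  (57 - 60.3)^2 = 10.89
Step 3: Sum of squared deviations = 5174.1
Step 4: Population variance = 5174.1 / 10 = 517.41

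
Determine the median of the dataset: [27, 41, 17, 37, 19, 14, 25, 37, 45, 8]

26

Step 1: Sort the data in ascending order: [8, 14, 17, 19, 25, 27, 37, 37, 41, 45]
Step 2: The number of values is n = 10.
Step 3: Since n is even, the median is the average of positions 5 and 6:
  Median = (25 + 27) / 2 = 26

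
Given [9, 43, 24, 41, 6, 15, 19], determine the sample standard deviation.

14.6499

Step 1: Compute the mean: 22.4286
Step 2: Sum of squared deviations from the mean: 1287.7143
Step 3: Sample variance = 1287.7143 / 6 = 214.619
Step 4: Standard deviation = sqrt(214.619) = 14.6499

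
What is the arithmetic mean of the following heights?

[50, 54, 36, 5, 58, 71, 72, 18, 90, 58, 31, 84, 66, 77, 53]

54.8667

Step 1: Sum all values: 50 + 54 + 36 + 5 + 58 + 71 + 72 + 18 + 90 + 58 + 31 + 84 + 66 + 77 + 53 = 823
Step 2: Count the number of values: n = 15
Step 3: Mean = sum / n = 823 / 15 = 54.8667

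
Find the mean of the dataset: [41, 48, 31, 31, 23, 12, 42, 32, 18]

30.8889

Step 1: Sum all values: 41 + 48 + 31 + 31 + 23 + 12 + 42 + 32 + 18 = 278
Step 2: Count the number of values: n = 9
Step 3: Mean = sum / n = 278 / 9 = 30.8889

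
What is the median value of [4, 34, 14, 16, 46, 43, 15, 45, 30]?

30

Step 1: Sort the data in ascending order: [4, 14, 15, 16, 30, 34, 43, 45, 46]
Step 2: The number of values is n = 9.
Step 3: Since n is odd, the median is the middle value at position 5: 30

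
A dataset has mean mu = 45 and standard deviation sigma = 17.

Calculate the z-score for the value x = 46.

0.0588

Step 1: Recall the z-score formula: z = (x - mu) / sigma
Step 2: Substitute values: z = (46 - 45) / 17
Step 3: z = 1 / 17 = 0.0588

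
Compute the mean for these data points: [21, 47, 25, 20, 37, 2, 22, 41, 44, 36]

29.5

Step 1: Sum all values: 21 + 47 + 25 + 20 + 37 + 2 + 22 + 41 + 44 + 36 = 295
Step 2: Count the number of values: n = 10
Step 3: Mean = sum / n = 295 / 10 = 29.5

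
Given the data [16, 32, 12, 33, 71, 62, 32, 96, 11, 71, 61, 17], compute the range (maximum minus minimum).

85

Step 1: Identify the maximum value: max = 96
Step 2: Identify the minimum value: min = 11
Step 3: Range = max - min = 96 - 11 = 85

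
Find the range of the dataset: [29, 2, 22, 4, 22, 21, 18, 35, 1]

34

Step 1: Identify the maximum value: max = 35
Step 2: Identify the minimum value: min = 1
Step 3: Range = max - min = 35 - 1 = 34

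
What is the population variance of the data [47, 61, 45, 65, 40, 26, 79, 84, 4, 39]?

528

Step 1: Compute the mean: (47 + 61 + 45 + 65 + 40 + 26 + 79 + 84 + 4 + 39) / 10 = 49
Step 2: Compute squared deviations from the mean:
  (47 - 49)^2 = 4
  (61 - 49)^2 = 144
  (45 - 49)^2 = 16
  (65 - 49)^2 = 256
  (40 - 49)^2 = 81
  (26 - 49)^2 = 529
  (79 - 49)^2 = 900
  (84 - 49)^2 = 1225
  (4 - 49)^2 = 2025
  (39 - 49)^2 = 100
Step 3: Sum of squared deviations = 5280
Step 4: Population variance = 5280 / 10 = 528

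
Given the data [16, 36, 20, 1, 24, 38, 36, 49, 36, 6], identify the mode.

36

Step 1: Count the frequency of each value:
  1: appears 1 time(s)
  6: appears 1 time(s)
  16: appears 1 time(s)
  20: appears 1 time(s)
  24: appears 1 time(s)
  36: appears 3 time(s)
  38: appears 1 time(s)
  49: appears 1 time(s)
Step 2: The value 36 appears most frequently (3 times).
Step 3: Mode = 36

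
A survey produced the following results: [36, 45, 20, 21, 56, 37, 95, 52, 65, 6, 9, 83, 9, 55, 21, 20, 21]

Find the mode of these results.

21

Step 1: Count the frequency of each value:
  6: appears 1 time(s)
  9: appears 2 time(s)
  20: appears 2 time(s)
  21: appears 3 time(s)
  36: appears 1 time(s)
  37: appears 1 time(s)
  45: appears 1 time(s)
  52: appears 1 time(s)
  55: appears 1 time(s)
  56: appears 1 time(s)
  65: appears 1 time(s)
  83: appears 1 time(s)
  95: appears 1 time(s)
Step 2: The value 21 appears most frequently (3 times).
Step 3: Mode = 21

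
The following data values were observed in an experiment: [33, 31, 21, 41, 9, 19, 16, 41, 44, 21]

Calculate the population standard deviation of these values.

11.4473

Step 1: Compute the mean: 27.6
Step 2: Sum of squared deviations from the mean: 1310.4
Step 3: Population variance = 1310.4 / 10 = 131.04
Step 4: Standard deviation = sqrt(131.04) = 11.4473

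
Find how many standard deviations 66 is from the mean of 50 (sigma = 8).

2

Step 1: Recall the z-score formula: z = (x - mu) / sigma
Step 2: Substitute values: z = (66 - 50) / 8
Step 3: z = 16 / 8 = 2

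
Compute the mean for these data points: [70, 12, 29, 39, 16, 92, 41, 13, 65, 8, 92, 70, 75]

47.8462

Step 1: Sum all values: 70 + 12 + 29 + 39 + 16 + 92 + 41 + 13 + 65 + 8 + 92 + 70 + 75 = 622
Step 2: Count the number of values: n = 13
Step 3: Mean = sum / n = 622 / 13 = 47.8462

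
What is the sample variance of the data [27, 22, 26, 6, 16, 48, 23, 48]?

212.2857

Step 1: Compute the mean: (27 + 22 + 26 + 6 + 16 + 48 + 23 + 48) / 8 = 27
Step 2: Compute squared deviations from the mean:
  (27 - 27)^2 = 0
  (22 - 27)^2 = 25
  (26 - 27)^2 = 1
  (6 - 27)^2 = 441
  (16 - 27)^2 = 121
  (48 - 27)^2 = 441
  (23 - 27)^2 = 16
  (48 - 27)^2 = 441
Step 3: Sum of squared deviations = 1486
Step 4: Sample variance = 1486 / 7 = 212.2857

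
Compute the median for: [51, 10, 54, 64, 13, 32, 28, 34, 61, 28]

33

Step 1: Sort the data in ascending order: [10, 13, 28, 28, 32, 34, 51, 54, 61, 64]
Step 2: The number of values is n = 10.
Step 3: Since n is even, the median is the average of positions 5 and 6:
  Median = (32 + 34) / 2 = 33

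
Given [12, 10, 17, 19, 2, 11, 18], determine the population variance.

30.2041

Step 1: Compute the mean: (12 + 10 + 17 + 19 + 2 + 11 + 18) / 7 = 12.7143
Step 2: Compute squared deviations from the mean:
  (12 - 12.7143)^2 = 0.5102
  (10 - 12.7143)^2 = 7.3673
  (17 - 12.7143)^2 = 18.3673
  (19 - 12.7143)^2 = 39.5102
  (2 - 12.7143)^2 = 114.7959
  (11 - 12.7143)^2 = 2.9388
  (18 - 12.7143)^2 = 27.9388
Step 3: Sum of squared deviations = 211.4286
Step 4: Population variance = 211.4286 / 7 = 30.2041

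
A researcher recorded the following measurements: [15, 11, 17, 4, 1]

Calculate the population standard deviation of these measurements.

6.1838

Step 1: Compute the mean: 9.6
Step 2: Sum of squared deviations from the mean: 191.2
Step 3: Population variance = 191.2 / 5 = 38.24
Step 4: Standard deviation = sqrt(38.24) = 6.1838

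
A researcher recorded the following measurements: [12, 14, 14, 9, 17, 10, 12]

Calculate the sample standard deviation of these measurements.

2.6992

Step 1: Compute the mean: 12.5714
Step 2: Sum of squared deviations from the mean: 43.7143
Step 3: Sample variance = 43.7143 / 6 = 7.2857
Step 4: Standard deviation = sqrt(7.2857) = 2.6992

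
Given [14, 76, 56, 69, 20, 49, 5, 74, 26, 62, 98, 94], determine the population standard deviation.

29.8286

Step 1: Compute the mean: 53.5833
Step 2: Sum of squared deviations from the mean: 10676.9167
Step 3: Population variance = 10676.9167 / 12 = 889.7431
Step 4: Standard deviation = sqrt(889.7431) = 29.8286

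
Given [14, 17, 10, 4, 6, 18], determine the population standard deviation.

5.2836

Step 1: Compute the mean: 11.5
Step 2: Sum of squared deviations from the mean: 167.5
Step 3: Population variance = 167.5 / 6 = 27.9167
Step 4: Standard deviation = sqrt(27.9167) = 5.2836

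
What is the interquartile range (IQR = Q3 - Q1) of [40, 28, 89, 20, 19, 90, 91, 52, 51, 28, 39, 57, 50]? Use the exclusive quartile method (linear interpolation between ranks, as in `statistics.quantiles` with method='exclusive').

45

Step 1: Sort the data: [19, 20, 28, 28, 39, 40, 50, 51, 52, 57, 89, 90, 91]
Step 2: n = 13
Step 3: Using the exclusive quartile method:
  Q1 = 28
  Q2 (median) = 50
  Q3 = 73
  IQR = Q3 - Q1 = 73 - 28 = 45
Step 4: IQR = 45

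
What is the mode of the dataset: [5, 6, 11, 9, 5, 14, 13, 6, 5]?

5

Step 1: Count the frequency of each value:
  5: appears 3 time(s)
  6: appears 2 time(s)
  9: appears 1 time(s)
  11: appears 1 time(s)
  13: appears 1 time(s)
  14: appears 1 time(s)
Step 2: The value 5 appears most frequently (3 times).
Step 3: Mode = 5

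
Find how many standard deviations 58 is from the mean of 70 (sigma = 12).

-1

Step 1: Recall the z-score formula: z = (x - mu) / sigma
Step 2: Substitute values: z = (58 - 70) / 12
Step 3: z = -12 / 12 = -1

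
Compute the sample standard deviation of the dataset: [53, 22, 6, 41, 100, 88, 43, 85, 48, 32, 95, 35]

30.7689

Step 1: Compute the mean: 54
Step 2: Sum of squared deviations from the mean: 10414
Step 3: Sample variance = 10414 / 11 = 946.7273
Step 4: Standard deviation = sqrt(946.7273) = 30.7689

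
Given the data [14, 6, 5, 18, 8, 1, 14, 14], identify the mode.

14

Step 1: Count the frequency of each value:
  1: appears 1 time(s)
  5: appears 1 time(s)
  6: appears 1 time(s)
  8: appears 1 time(s)
  14: appears 3 time(s)
  18: appears 1 time(s)
Step 2: The value 14 appears most frequently (3 times).
Step 3: Mode = 14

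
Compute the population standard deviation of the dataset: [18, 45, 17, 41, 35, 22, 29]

10.3352

Step 1: Compute the mean: 29.5714
Step 2: Sum of squared deviations from the mean: 747.7143
Step 3: Population variance = 747.7143 / 7 = 106.8163
Step 4: Standard deviation = sqrt(106.8163) = 10.3352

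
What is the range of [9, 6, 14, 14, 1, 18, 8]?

17

Step 1: Identify the maximum value: max = 18
Step 2: Identify the minimum value: min = 1
Step 3: Range = max - min = 18 - 1 = 17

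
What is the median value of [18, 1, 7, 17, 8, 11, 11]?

11

Step 1: Sort the data in ascending order: [1, 7, 8, 11, 11, 17, 18]
Step 2: The number of values is n = 7.
Step 3: Since n is odd, the median is the middle value at position 4: 11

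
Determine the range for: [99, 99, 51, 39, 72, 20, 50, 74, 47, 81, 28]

79

Step 1: Identify the maximum value: max = 99
Step 2: Identify the minimum value: min = 20
Step 3: Range = max - min = 99 - 20 = 79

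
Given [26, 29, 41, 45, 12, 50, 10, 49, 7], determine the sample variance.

297.1111

Step 1: Compute the mean: (26 + 29 + 41 + 45 + 12 + 50 + 10 + 49 + 7) / 9 = 29.8889
Step 2: Compute squared deviations from the mean:
  (26 - 29.8889)^2 = 15.1235
  (29 - 29.8889)^2 = 0.7901
  (41 - 29.8889)^2 = 123.4568
  (45 - 29.8889)^2 = 228.3457
  (12 - 29.8889)^2 = 320.0123
  (50 - 29.8889)^2 = 404.4568
  (10 - 29.8889)^2 = 395.5679
  (49 - 29.8889)^2 = 365.2346
  (7 - 29.8889)^2 = 523.9012
Step 3: Sum of squared deviations = 2376.8889
Step 4: Sample variance = 2376.8889 / 8 = 297.1111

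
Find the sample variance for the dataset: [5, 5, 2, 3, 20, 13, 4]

43.619

Step 1: Compute the mean: (5 + 5 + 2 + 3 + 20 + 13 + 4) / 7 = 7.4286
Step 2: Compute squared deviations from the mean:
  (5 - 7.4286)^2 = 5.898
  (5 - 7.4286)^2 = 5.898
  (2 - 7.4286)^2 = 29.4694
  (3 - 7.4286)^2 = 19.6122
  (20 - 7.4286)^2 = 158.0408
  (13 - 7.4286)^2 = 31.0408
  (4 - 7.4286)^2 = 11.7551
Step 3: Sum of squared deviations = 261.7143
Step 4: Sample variance = 261.7143 / 6 = 43.619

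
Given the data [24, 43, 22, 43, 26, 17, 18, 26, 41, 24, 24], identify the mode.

24

Step 1: Count the frequency of each value:
  17: appears 1 time(s)
  18: appears 1 time(s)
  22: appears 1 time(s)
  24: appears 3 time(s)
  26: appears 2 time(s)
  41: appears 1 time(s)
  43: appears 2 time(s)
Step 2: The value 24 appears most frequently (3 times).
Step 3: Mode = 24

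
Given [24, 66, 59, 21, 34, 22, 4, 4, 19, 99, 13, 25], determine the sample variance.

800.6364

Step 1: Compute the mean: (24 + 66 + 59 + 21 + 34 + 22 + 4 + 4 + 19 + 99 + 13 + 25) / 12 = 32.5
Step 2: Compute squared deviations from the mean:
  (24 - 32.5)^2 = 72.25
  (66 - 32.5)^2 = 1122.25
  (59 - 32.5)^2 = 702.25
  (21 - 32.5)^2 = 132.25
  (34 - 32.5)^2 = 2.25
  (22 - 32.5)^2 = 110.25
  (4 - 32.5)^2 = 812.25
  (4 - 32.5)^2 = 812.25
  (19 - 32.5)^2 = 182.25
  (99 - 32.5)^2 = 4422.25
  (13 - 32.5)^2 = 380.25
  (25 - 32.5)^2 = 56.25
Step 3: Sum of squared deviations = 8807
Step 4: Sample variance = 8807 / 11 = 800.6364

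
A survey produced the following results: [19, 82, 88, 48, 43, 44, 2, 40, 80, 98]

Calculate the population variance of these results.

893.24

Step 1: Compute the mean: (19 + 82 + 88 + 48 + 43 + 44 + 2 + 40 + 80 + 98) / 10 = 54.4
Step 2: Compute squared deviations from the mean:
  (19 - 54.4)^2 = 1253.16
  (82 - 54.4)^2 = 761.76
  (88 - 54.4)^2 = 1128.96
  (48 - 54.4)^2 = 40.96
  (43 - 54.4)^2 = 129.96
  (44 - 54.4)^2 = 108.16
  (2 - 54.4)^2 = 2745.76
  (40 - 54.4)^2 = 207.36
  (80 - 54.4)^2 = 655.36
  (98 - 54.4)^2 = 1900.96
Step 3: Sum of squared deviations = 8932.4
Step 4: Population variance = 8932.4 / 10 = 893.24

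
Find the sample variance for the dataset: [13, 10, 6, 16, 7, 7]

15.7667

Step 1: Compute the mean: (13 + 10 + 6 + 16 + 7 + 7) / 6 = 9.8333
Step 2: Compute squared deviations from the mean:
  (13 - 9.8333)^2 = 10.0278
  (10 - 9.8333)^2 = 0.0278
  (6 - 9.8333)^2 = 14.6944
  (16 - 9.8333)^2 = 38.0278
  (7 - 9.8333)^2 = 8.0278
  (7 - 9.8333)^2 = 8.0278
Step 3: Sum of squared deviations = 78.8333
Step 4: Sample variance = 78.8333 / 5 = 15.7667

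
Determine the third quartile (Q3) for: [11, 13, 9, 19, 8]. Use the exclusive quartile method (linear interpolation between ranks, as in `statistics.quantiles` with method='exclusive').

16

Step 1: Sort the data: [8, 9, 11, 13, 19]
Step 2: n = 5
Step 3: Using the exclusive quartile method:
  Q1 = 8.5
  Q2 (median) = 11
  Q3 = 16
  IQR = Q3 - Q1 = 16 - 8.5 = 7.5
Step 4: Q3 = 16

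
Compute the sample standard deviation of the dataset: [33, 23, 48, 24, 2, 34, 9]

15.6175

Step 1: Compute the mean: 24.7143
Step 2: Sum of squared deviations from the mean: 1463.4286
Step 3: Sample variance = 1463.4286 / 6 = 243.9048
Step 4: Standard deviation = sqrt(243.9048) = 15.6175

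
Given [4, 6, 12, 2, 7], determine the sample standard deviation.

3.7683

Step 1: Compute the mean: 6.2
Step 2: Sum of squared deviations from the mean: 56.8
Step 3: Sample variance = 56.8 / 4 = 14.2
Step 4: Standard deviation = sqrt(14.2) = 3.7683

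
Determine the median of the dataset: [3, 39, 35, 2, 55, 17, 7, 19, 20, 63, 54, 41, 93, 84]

37

Step 1: Sort the data in ascending order: [2, 3, 7, 17, 19, 20, 35, 39, 41, 54, 55, 63, 84, 93]
Step 2: The number of values is n = 14.
Step 3: Since n is even, the median is the average of positions 7 and 8:
  Median = (35 + 39) / 2 = 37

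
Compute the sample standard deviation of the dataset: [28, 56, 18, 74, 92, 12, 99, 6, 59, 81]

34.3907

Step 1: Compute the mean: 52.5
Step 2: Sum of squared deviations from the mean: 10644.5
Step 3: Sample variance = 10644.5 / 9 = 1182.7222
Step 4: Standard deviation = sqrt(1182.7222) = 34.3907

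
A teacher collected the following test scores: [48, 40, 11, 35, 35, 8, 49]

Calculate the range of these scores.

41

Step 1: Identify the maximum value: max = 49
Step 2: Identify the minimum value: min = 8
Step 3: Range = max - min = 49 - 8 = 41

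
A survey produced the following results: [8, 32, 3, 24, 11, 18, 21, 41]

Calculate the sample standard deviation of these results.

12.6463

Step 1: Compute the mean: 19.75
Step 2: Sum of squared deviations from the mean: 1119.5
Step 3: Sample variance = 1119.5 / 7 = 159.9286
Step 4: Standard deviation = sqrt(159.9286) = 12.6463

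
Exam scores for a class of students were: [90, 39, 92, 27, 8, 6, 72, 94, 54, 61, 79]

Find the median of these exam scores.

61

Step 1: Sort the data in ascending order: [6, 8, 27, 39, 54, 61, 72, 79, 90, 92, 94]
Step 2: The number of values is n = 11.
Step 3: Since n is odd, the median is the middle value at position 6: 61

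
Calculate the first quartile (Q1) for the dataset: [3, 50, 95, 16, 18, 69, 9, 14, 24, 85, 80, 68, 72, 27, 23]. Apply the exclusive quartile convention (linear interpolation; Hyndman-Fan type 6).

16

Step 1: Sort the data: [3, 9, 14, 16, 18, 23, 24, 27, 50, 68, 69, 72, 80, 85, 95]
Step 2: n = 15
Step 3: Using the exclusive quartile method:
  Q1 = 16
  Q2 (median) = 27
  Q3 = 72
  IQR = Q3 - Q1 = 72 - 16 = 56
Step 4: Q1 = 16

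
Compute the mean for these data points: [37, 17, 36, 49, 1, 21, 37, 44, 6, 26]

27.4

Step 1: Sum all values: 37 + 17 + 36 + 49 + 1 + 21 + 37 + 44 + 6 + 26 = 274
Step 2: Count the number of values: n = 10
Step 3: Mean = sum / n = 274 / 10 = 27.4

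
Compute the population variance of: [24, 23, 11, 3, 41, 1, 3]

188.6939

Step 1: Compute the mean: (24 + 23 + 11 + 3 + 41 + 1 + 3) / 7 = 15.1429
Step 2: Compute squared deviations from the mean:
  (24 - 15.1429)^2 = 78.449
  (23 - 15.1429)^2 = 61.7347
  (11 - 15.1429)^2 = 17.1633
  (3 - 15.1429)^2 = 147.449
  (41 - 15.1429)^2 = 668.5918
  (1 - 15.1429)^2 = 200.0204
  (3 - 15.1429)^2 = 147.449
Step 3: Sum of squared deviations = 1320.8571
Step 4: Population variance = 1320.8571 / 7 = 188.6939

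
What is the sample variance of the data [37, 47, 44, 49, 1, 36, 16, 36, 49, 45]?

247.7778

Step 1: Compute the mean: (37 + 47 + 44 + 49 + 1 + 36 + 16 + 36 + 49 + 45) / 10 = 36
Step 2: Compute squared deviations from the mean:
  (37 - 36)^2 = 1
  (47 - 36)^2 = 121
  (44 - 36)^2 = 64
  (49 - 36)^2 = 169
  (1 - 36)^2 = 1225
  (36 - 36)^2 = 0
  (16 - 36)^2 = 400
  (36 - 36)^2 = 0
  (49 - 36)^2 = 169
  (45 - 36)^2 = 81
Step 3: Sum of squared deviations = 2230
Step 4: Sample variance = 2230 / 9 = 247.7778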